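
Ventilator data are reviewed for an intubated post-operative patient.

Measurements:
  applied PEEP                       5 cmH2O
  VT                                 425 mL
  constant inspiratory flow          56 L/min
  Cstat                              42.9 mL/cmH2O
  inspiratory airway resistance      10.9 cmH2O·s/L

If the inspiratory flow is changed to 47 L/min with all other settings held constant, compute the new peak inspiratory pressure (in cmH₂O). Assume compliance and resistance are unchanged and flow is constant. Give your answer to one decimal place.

Flow: 56 L/min ÷ 60 = 0.9333 L/s.
New flow: 47 L/min ÷ 60 = 0.7833 L/s.
PIP = Vt/C + R·V̇ + PEEP (constant-flow equation of motion).
Only the resistive term changes: ΔPIP = R × ΔV̇ = 10.9 × (0.7833 − 0.9333) = 10.9 × -0.15 = -1.635 cmH2O.
Original PIP = 425/42.9 + 10.9×0.9333 + 5 = 25.08 cmH2O; new PIP = 25.08 + (-1.635) = 23.445 cmH2O.

23.4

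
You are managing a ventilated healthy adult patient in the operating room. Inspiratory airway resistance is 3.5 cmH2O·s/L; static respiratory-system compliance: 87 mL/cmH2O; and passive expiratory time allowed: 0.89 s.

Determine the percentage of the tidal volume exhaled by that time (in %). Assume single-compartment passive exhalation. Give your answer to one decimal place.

94.6

τ = R × C = 3.5 × 87 mL/cmH2O = 3.5 × 0.087 L/cmH2O = 0.3045 s.
Passive exhalation: V(t)/V₀ = e^(−t/τ) = e^(−0.89/0.3045) = 0.05378.
Fraction exhaled = 1 − 0.05378 = 0.9462 → 94.62%.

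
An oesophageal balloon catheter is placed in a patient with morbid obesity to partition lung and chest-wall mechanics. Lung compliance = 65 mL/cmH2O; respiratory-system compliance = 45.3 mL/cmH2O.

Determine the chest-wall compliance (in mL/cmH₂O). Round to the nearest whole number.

1/Ccw = 1/Crs − 1/CL.
1/Ccw = 1/45.3 − 1/65 = 0.00669.
Ccw = 149.48 mL/cmH2O.

149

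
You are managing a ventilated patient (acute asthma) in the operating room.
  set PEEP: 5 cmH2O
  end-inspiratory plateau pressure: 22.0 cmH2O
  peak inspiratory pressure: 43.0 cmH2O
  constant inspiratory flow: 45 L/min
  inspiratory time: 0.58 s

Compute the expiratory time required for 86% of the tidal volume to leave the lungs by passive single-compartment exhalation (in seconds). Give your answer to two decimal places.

Flow: 45 L/min ÷ 60 = 0.75 L/s.
Vt = flow × Ti = 0.75 L/s × 0.58 s × 1000 mL/L = 435.0 mL.
R = (PIP − Pplat)/V̇ = (43.0 − 22.0) / 0.75 = 21.0/0.75 = 28.0 cmH2O·s/L.
C = Vt/(Pplat − PEEP) = 435.0 / (22.0 − 5) = 435.0/17.0 = 25.588 mL/cmH2O.
τ = R × C = 28.0 × 0.02559 L/cmH2O = 0.7165 s.
t = −τ·ln(1 − 0.86) = −0.7165·ln(0.14) = 1.409 s.

1.41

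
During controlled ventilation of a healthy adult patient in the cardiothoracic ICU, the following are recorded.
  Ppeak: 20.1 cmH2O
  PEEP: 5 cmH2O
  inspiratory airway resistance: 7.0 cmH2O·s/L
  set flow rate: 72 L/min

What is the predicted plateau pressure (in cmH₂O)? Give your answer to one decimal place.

Flow: 72 L/min ÷ 60 = 1.2 L/s.
Pplat = PIP − Raw × flow = 20.1 − 7.0 × 1.2 = 20.1 − 8.4 = 11.7 cmH2O.

11.7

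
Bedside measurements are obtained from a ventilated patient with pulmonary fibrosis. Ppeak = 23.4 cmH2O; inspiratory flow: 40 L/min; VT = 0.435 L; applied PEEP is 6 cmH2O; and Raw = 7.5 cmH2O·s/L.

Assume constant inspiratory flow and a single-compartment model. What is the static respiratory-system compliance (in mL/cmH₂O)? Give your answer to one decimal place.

35.1

Flow: 40 L/min ÷ 60 = 0.6667 L/s.
Equation of motion (constant flow): PIP = Vt/C + R·V̇ + PEEP.
Vt/C = PIP − R·V̇ − PEEP = 23.4 − 7.5×0.6667 − 6 = 23.4 − 5.0 − 6 = 12.4 cmH2O.
C = Vt / 12.4 = 435 / 12.4 = 35.081 mL/cmH2O.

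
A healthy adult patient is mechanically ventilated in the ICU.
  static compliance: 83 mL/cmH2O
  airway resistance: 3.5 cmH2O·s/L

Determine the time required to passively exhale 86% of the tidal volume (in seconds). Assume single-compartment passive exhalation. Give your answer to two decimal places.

0.57

τ = R × C = 3.5 × 83 mL/cmH2O = 3.5 × 0.083 L/cmH2O = 0.2905 s.
Exhaled fraction f = 1 − e^(−t/τ) → t = −τ·ln(1 − f) = −0.2905·ln(0.14) = 0.5712 s.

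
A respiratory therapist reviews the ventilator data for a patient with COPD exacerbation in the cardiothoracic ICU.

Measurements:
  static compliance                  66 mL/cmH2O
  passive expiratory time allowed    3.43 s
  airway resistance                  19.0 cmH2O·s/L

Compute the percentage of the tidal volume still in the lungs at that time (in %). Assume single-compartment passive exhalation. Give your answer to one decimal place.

τ = R × C = 19.0 × 66 mL/cmH2O = 19.0 × 0.066 L/cmH2O = 1.254 s.
Passive exhalation: V(t)/V₀ = e^(−t/τ) = e^(−3.43/1.254) = 0.06488.
Fraction remaining = 0.06488 → 6.488%.

6.5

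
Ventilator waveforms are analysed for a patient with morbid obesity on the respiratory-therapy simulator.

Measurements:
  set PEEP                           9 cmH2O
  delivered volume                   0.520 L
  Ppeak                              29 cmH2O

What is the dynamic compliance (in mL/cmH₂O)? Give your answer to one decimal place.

26.0

Dynamic compliance = Vt / (PIP − PEEP) = 520 / (29 − 9) = 520 / 20.0 = 26.0 mL/cmH2O.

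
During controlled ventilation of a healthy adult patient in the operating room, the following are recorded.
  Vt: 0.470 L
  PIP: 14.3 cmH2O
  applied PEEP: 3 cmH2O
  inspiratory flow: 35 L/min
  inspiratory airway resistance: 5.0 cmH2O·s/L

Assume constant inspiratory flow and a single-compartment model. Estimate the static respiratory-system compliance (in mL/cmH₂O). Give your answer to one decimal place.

Flow: 35 L/min ÷ 60 = 0.5833 L/s.
Equation of motion (constant flow): PIP = Vt/C + R·V̇ + PEEP.
Vt/C = PIP − R·V̇ − PEEP = 14.3 − 5.0×0.5833 − 3 = 14.3 − 2.917 − 3 = 8.383 cmH2O.
C = Vt / 8.383 = 470 / 8.383 = 56.066 mL/cmH2O.

56.1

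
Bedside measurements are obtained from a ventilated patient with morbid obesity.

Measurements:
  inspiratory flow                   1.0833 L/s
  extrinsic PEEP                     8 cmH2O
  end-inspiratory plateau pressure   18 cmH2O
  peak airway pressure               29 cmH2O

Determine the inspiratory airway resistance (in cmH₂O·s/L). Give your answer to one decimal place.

Raw = (PIP − Pplat) / flow = (29 − 18) / 1.0833 = 11.0 / 1.0833 = 10.154 cmH2O·s/L.

10.2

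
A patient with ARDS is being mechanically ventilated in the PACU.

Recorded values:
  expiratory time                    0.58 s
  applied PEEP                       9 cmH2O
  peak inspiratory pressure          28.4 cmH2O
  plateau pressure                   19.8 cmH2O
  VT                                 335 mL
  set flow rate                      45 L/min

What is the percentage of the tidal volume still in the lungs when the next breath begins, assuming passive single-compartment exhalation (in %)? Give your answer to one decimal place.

Flow: 45 L/min ÷ 60 = 0.75 L/s.
R = (PIP − Pplat)/V̇ = (28.4 − 19.8) / 0.75 = 8.6/0.75 = 11.467 cmH2O·s/L.
C = Vt/(Pplat − PEEP) = 335.0 / (19.8 − 9) = 335.0/10.8 = 31.019 mL/cmH2O.
τ = R × C = 11.467 × 0.03102 L/cmH2O = 0.3557 s.
Fraction remaining at end-expiration = e^(−Te/τ) = e^(−0.58/0.3557) = 0.1958 → 19.58%.

19.6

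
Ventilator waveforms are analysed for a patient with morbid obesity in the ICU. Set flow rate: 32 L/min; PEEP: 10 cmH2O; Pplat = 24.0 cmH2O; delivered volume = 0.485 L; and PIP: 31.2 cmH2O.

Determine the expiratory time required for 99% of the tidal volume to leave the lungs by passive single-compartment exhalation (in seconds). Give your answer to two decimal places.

2.15

Flow: 32 L/min ÷ 60 = 0.5333 L/s.
R = (PIP − Pplat)/V̇ = (31.2 − 24.0) / 0.5333 = 7.2/0.5333 = 13.501 cmH2O·s/L.
C = Vt/(Pplat − PEEP) = 485.0 / (24.0 − 10) = 485.0/14.0 = 34.643 mL/cmH2O.
τ = R × C = 13.501 × 0.03464 L/cmH2O = 0.4677 s.
t = −τ·ln(1 − 0.99) = −0.4677·ln(0.01) = 2.154 s.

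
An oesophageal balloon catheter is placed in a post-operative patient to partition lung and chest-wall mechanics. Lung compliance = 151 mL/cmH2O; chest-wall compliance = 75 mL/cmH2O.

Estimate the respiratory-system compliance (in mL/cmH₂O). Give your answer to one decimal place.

50.1

Lung and chest wall are elastances in series: 1/Crs = 1/CL + 1/Ccw.
1/Crs = 1/151 + 1/75 = 0.01996.
Crs = 50.1 mL/cmH2O.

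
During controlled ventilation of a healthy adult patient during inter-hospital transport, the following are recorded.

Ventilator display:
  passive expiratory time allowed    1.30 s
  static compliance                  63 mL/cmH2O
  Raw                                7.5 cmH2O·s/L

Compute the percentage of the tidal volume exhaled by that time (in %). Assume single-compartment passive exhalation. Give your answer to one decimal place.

93.6

τ = R × C = 7.5 × 63 mL/cmH2O = 7.5 × 0.063 L/cmH2O = 0.4725 s.
Passive exhalation: V(t)/V₀ = e^(−t/τ) = e^(−1.30/0.4725) = 0.06384.
Fraction exhaled = 1 − 0.06384 = 0.9362 → 93.62%.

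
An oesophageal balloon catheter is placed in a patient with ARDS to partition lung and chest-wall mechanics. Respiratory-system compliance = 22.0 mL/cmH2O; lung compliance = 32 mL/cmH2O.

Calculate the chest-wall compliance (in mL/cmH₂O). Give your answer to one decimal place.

1/Ccw = 1/Crs − 1/CL.
1/Ccw = 1/22.0 − 1/32 = 0.0142.
Ccw = 70.423 mL/cmH2O.

70.4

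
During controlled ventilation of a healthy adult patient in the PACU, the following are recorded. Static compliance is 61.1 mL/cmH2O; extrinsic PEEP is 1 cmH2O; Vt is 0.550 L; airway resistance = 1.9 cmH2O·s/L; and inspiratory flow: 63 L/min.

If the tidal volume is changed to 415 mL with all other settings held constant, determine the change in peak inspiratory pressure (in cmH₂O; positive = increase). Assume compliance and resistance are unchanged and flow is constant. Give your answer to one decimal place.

PIP = Vt/C + R·V̇ + PEEP (constant-flow equation of motion).
Only the elastic term changes: ΔPIP = ΔVt / C = (415 − 550) / 61.1 = -2.209 cmH2O.

-2.2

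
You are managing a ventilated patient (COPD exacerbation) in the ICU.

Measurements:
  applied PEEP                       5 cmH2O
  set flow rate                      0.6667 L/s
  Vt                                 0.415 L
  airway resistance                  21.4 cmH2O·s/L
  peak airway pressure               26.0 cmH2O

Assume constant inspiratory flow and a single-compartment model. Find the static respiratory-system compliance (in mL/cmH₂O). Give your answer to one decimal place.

Equation of motion (constant flow): PIP = Vt/C + R·V̇ + PEEP.
Vt/C = PIP − R·V̇ − PEEP = 26.0 − 21.4×0.6667 − 5 = 26.0 − 14.267 − 5 = 6.733 cmH2O.
C = Vt / 6.733 = 415 / 6.733 = 61.637 mL/cmH2O.

61.6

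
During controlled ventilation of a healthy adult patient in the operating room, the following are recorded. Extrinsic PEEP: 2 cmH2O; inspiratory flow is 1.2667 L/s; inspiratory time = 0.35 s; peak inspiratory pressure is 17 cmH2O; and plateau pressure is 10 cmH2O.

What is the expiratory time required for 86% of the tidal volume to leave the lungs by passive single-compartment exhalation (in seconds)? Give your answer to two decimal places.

0.60

Vt = flow × Ti = 1.2667 L/s × 0.35 s × 1000 mL/L = 443.35 mL.
R = (PIP − Pplat)/V̇ = (17 − 10) / 1.2667 = 7.0/1.2667 = 5.526 cmH2O·s/L.
C = Vt/(Pplat − PEEP) = 443.35 / (10 − 2) = 443.35/8.0 = 55.419 mL/cmH2O.
τ = R × C = 5.526 × 0.05542 L/cmH2O = 0.3063 s.
t = −τ·ln(1 − 0.86) = −0.3063·ln(0.14) = 0.6022 s.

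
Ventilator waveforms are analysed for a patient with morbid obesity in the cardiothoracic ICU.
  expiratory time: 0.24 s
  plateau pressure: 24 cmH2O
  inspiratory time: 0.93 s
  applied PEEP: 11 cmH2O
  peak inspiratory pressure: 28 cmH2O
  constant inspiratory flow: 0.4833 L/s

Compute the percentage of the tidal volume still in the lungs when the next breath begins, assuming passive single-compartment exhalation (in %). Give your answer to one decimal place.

Vt = flow × Ti = 0.4833 L/s × 0.93 s × 1000 mL/L = 449.47 mL.
R = (PIP − Pplat)/V̇ = (28 − 24) / 0.4833 = 4.0/0.4833 = 8.276 cmH2O·s/L.
C = Vt/(Pplat − PEEP) = 449.47 / (24 − 11) = 449.47/13.0 = 34.575 mL/cmH2O.
τ = R × C = 8.276 × 0.03458 L/cmH2O = 0.2862 s.
Fraction remaining at end-expiration = e^(−Te/τ) = e^(−0.24/0.2862) = 0.4323 → 43.23%.

43.2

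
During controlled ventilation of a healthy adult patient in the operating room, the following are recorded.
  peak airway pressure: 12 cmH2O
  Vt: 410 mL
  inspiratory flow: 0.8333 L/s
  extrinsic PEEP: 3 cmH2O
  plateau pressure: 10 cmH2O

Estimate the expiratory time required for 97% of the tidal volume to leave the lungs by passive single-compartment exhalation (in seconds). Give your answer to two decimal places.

0.49

R = (PIP − Pplat)/V̇ = (12 − 10) / 0.8333 = 2.0/0.8333 = 2.4 cmH2O·s/L.
C = Vt/(Pplat − PEEP) = 410.0 / (10 − 3) = 410.0/7.0 = 58.571 mL/cmH2O.
τ = R × C = 2.4 × 0.05857 L/cmH2O = 0.1406 s.
t = −τ·ln(1 − 0.97) = −0.1406·ln(0.03) = 0.493 s.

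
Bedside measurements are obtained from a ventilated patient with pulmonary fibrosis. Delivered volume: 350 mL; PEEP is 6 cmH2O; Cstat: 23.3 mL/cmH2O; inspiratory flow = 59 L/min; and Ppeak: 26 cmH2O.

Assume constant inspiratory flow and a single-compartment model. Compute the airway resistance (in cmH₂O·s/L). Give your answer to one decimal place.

Flow: 59 L/min ÷ 60 = 0.9833 L/s.
Equation of motion (constant flow): PIP = Vt/C + R·V̇ + PEEP.
R·V̇ = PIP − Vt/C − PEEP = 26 − 350/23.3 − 6 = 26 − 15.021 − 6 = 4.979 cmH2O.
R = 4.979 / 0.9833 = 5.064 cmH2O·s/L.

5.1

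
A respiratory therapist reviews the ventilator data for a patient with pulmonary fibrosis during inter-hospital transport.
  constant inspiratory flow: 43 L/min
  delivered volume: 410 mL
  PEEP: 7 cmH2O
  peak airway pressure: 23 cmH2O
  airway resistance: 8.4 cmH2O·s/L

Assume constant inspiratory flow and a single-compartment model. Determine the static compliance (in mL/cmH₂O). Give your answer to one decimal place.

41.1

Flow: 43 L/min ÷ 60 = 0.7167 L/s.
Equation of motion (constant flow): PIP = Vt/C + R·V̇ + PEEP.
Vt/C = PIP − R·V̇ − PEEP = 23 − 8.4×0.7167 − 7 = 23 − 6.02 − 7 = 9.98 cmH2O.
C = Vt / 9.98 = 410 / 9.98 = 41.082 mL/cmH2O.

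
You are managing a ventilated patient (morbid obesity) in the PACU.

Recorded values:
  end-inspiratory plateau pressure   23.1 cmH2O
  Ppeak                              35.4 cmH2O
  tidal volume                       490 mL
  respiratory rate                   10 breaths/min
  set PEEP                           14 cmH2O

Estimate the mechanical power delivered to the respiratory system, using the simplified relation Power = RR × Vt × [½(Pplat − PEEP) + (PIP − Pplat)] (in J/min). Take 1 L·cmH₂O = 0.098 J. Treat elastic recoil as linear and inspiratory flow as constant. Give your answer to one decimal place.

Per-breath work = Vt × [½(Pplat−PEEP) + (PIP−Pplat)] = 0.490 × [0.5×9.1 + 12.3] = 0.490 × 16.85 = 8.257 L·cmH2O.
Power = 10 × 8.257 = 82.57 L·cmH2O/min.
× 0.098 J/(L·cmH2O) → 8.092 J/min.

8.1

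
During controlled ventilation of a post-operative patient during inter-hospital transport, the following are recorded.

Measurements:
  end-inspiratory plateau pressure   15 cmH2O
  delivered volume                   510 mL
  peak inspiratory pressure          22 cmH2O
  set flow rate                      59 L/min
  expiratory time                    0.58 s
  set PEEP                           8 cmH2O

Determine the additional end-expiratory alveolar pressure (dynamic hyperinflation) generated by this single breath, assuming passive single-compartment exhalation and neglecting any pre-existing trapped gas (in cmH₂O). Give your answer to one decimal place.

Flow: 59 L/min ÷ 60 = 0.9833 L/s.
R = (PIP − Pplat)/V̇ = (22 − 15) / 0.9833 = 7.0/0.9833 = 7.119 cmH2O·s/L.
C = Vt/(Pplat − PEEP) = 510.0 / (15 − 8) = 510.0/7.0 = 72.857 mL/cmH2O.
τ = R × C = 7.119 × 0.07286 L/cmH2O = 0.5187 s.
Fraction remaining = e^(−Te/τ) = e^(−0.58/0.5187) = 0.3269; trapped volume = 510.0 × 0.3269 = 166.72 mL.
Additional alveolar pressure from trapping ≈ V_trapped / C = 166.72 / 72.857 = 2.288 cmH2O.

2.3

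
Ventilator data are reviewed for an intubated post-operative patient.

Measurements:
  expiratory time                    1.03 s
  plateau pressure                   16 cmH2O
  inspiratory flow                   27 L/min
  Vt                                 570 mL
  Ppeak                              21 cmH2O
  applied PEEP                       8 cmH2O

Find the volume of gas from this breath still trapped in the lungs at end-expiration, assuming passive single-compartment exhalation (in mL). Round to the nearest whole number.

Flow: 27 L/min ÷ 60 = 0.45 L/s.
R = (PIP − Pplat)/V̇ = (21 − 16) / 0.45 = 5.0/0.45 = 11.111 cmH2O·s/L.
C = Vt/(Pplat − PEEP) = 570.0 / (16 − 8) = 570.0/8.0 = 71.25 mL/cmH2O.
τ = R × C = 11.111 × 0.07125 L/cmH2O = 0.7917 s.
Fraction remaining = e^(−Te/τ) = e^(−1.03/0.7917) = 0.2723.
Trapped volume = 570.0 × 0.2723 = 155.21 mL.

155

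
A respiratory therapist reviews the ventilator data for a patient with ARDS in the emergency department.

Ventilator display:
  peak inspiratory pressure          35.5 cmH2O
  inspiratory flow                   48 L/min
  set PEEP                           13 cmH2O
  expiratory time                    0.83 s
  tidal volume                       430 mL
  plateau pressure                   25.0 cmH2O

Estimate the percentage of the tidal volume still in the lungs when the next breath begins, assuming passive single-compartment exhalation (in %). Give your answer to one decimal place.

Flow: 48 L/min ÷ 60 = 0.8 L/s.
R = (PIP − Pplat)/V̇ = (35.5 − 25.0) / 0.8 = 10.5/0.8 = 13.125 cmH2O·s/L.
C = Vt/(Pplat − PEEP) = 430.0 / (25.0 − 13) = 430.0/12.0 = 35.833 mL/cmH2O.
τ = R × C = 13.125 × 0.03583 L/cmH2O = 0.4703 s.
Fraction remaining at end-expiration = e^(−Te/τ) = e^(−0.83/0.4703) = 0.1712 → 17.12%.

17.1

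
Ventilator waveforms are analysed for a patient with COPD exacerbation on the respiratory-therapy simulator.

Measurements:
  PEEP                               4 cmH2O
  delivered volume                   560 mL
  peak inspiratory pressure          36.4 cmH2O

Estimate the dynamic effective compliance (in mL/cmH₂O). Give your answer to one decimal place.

17.3

Dynamic compliance = Vt / (PIP − PEEP) = 560 / (36.4 − 4) = 560 / 32.4 = 17.284 mL/cmH2O.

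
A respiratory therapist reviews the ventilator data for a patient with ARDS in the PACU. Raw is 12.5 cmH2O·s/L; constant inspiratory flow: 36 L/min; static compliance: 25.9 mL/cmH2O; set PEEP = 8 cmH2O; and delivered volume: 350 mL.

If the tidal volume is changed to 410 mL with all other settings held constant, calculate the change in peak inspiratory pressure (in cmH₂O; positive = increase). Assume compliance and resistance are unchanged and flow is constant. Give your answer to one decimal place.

2.3

PIP = Vt/C + R·V̇ + PEEP (constant-flow equation of motion).
Only the elastic term changes: ΔPIP = ΔVt / C = (410 − 350) / 25.9 = 2.317 cmH2O.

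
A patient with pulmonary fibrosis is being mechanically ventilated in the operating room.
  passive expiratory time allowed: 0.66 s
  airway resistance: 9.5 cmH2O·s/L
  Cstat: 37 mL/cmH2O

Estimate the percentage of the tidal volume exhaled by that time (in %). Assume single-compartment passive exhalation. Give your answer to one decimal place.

τ = R × C = 9.5 × 37 mL/cmH2O = 9.5 × 0.037 L/cmH2O = 0.3515 s.
Passive exhalation: V(t)/V₀ = e^(−t/τ) = e^(−0.66/0.3515) = 0.1529.
Fraction exhaled = 1 − 0.1529 = 0.8471 → 84.71%.

84.7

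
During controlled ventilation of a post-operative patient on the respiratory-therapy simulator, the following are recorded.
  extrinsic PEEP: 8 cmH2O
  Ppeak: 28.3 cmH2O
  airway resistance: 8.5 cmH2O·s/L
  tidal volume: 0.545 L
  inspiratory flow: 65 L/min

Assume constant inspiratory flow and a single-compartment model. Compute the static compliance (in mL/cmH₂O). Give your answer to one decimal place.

Flow: 65 L/min ÷ 60 = 1.0833 L/s.
Equation of motion (constant flow): PIP = Vt/C + R·V̇ + PEEP.
Vt/C = PIP − R·V̇ − PEEP = 28.3 − 8.5×1.0833 − 8 = 28.3 − 9.208 − 8 = 11.092 cmH2O.
C = Vt / 11.092 = 545 / 11.092 = 49.135 mL/cmH2O.

49.1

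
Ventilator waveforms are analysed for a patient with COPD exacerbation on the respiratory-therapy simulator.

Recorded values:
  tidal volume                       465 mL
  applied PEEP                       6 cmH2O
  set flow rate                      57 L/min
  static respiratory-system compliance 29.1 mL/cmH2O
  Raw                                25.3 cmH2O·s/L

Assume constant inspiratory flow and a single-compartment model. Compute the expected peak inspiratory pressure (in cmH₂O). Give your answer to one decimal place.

46.0

Flow: 57 L/min ÷ 60 = 0.95 L/s.
Equation of motion (constant flow): PIP = Vt/C + R·V̇ + PEEP.
PIP = 465/29.1 + 25.3×0.95 + 6 = 15.979 + 24.035 + 6 = 46.014 cmH2O.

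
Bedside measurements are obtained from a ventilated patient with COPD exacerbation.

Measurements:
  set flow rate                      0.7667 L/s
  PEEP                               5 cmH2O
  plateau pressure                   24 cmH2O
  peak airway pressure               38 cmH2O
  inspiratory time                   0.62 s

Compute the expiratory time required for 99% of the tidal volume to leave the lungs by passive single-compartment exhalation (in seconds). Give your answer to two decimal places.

Vt = flow × Ti = 0.7667 L/s × 0.62 s × 1000 mL/L = 475.35 mL.
R = (PIP − Pplat)/V̇ = (38 − 24) / 0.7667 = 14.0/0.7667 = 18.26 cmH2O·s/L.
C = Vt/(Pplat − PEEP) = 475.35 / (24 − 5) = 475.35/19.0 = 25.018 mL/cmH2O.
τ = R × C = 18.26 × 0.02502 L/cmH2O = 0.4569 s.
t = −τ·ln(1 − 0.99) = −0.4569·ln(0.01) = 2.104 s.

2.10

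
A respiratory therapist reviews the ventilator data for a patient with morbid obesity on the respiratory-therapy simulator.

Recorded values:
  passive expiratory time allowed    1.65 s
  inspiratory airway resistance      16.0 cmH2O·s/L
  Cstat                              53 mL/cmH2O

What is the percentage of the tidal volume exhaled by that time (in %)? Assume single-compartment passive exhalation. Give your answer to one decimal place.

85.7

τ = R × C = 16.0 × 53 mL/cmH2O = 16.0 × 0.053 L/cmH2O = 0.848 s.
Passive exhalation: V(t)/V₀ = e^(−t/τ) = e^(−1.65/0.848) = 0.1429.
Fraction exhaled = 1 − 0.1429 = 0.8571 → 85.71%.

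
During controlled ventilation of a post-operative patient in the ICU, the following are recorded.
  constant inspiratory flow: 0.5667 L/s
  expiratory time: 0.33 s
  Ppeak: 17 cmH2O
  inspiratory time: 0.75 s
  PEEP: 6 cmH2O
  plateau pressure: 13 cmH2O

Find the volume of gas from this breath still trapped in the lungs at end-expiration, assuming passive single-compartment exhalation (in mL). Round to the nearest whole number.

197

Vt = flow × Ti = 0.5667 L/s × 0.75 s × 1000 mL/L = 425.03 mL.
R = (PIP − Pplat)/V̇ = (17 − 13) / 0.5667 = 4.0/0.5667 = 7.058 cmH2O·s/L.
C = Vt/(Pplat − PEEP) = 425.03 / (13 − 6) = 425.03/7.0 = 60.719 mL/cmH2O.
τ = R × C = 7.058 × 0.06072 L/cmH2O = 0.4286 s.
Fraction remaining = e^(−Te/τ) = e^(−0.33/0.4286) = 0.463.
Trapped volume = 425.03 × 0.463 = 196.79 mL.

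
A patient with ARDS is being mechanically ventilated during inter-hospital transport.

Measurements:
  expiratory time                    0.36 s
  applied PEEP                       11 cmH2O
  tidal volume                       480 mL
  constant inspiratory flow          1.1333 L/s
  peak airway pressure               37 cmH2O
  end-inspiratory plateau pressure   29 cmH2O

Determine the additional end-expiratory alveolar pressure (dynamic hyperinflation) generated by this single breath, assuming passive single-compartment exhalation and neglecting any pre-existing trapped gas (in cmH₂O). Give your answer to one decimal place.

2.7

R = (PIP − Pplat)/V̇ = (37 − 29) / 1.1333 = 8.0/1.1333 = 7.059 cmH2O·s/L.
C = Vt/(Pplat − PEEP) = 480.0 / (29 − 11) = 480.0/18.0 = 26.667 mL/cmH2O.
τ = R × C = 7.059 × 0.02667 L/cmH2O = 0.1883 s.
Fraction remaining = e^(−Te/τ) = e^(−0.36/0.1883) = 0.1478; trapped volume = 480.0 × 0.1478 = 70.944 mL.
Additional alveolar pressure from trapping ≈ V_trapped / C = 70.944 / 26.667 = 2.66 cmH2O.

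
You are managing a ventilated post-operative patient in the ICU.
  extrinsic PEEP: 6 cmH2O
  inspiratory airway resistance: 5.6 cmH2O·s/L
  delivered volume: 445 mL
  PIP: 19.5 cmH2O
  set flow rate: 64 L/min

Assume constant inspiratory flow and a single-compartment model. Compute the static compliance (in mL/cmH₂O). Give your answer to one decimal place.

Flow: 64 L/min ÷ 60 = 1.0667 L/s.
Equation of motion (constant flow): PIP = Vt/C + R·V̇ + PEEP.
Vt/C = PIP − R·V̇ − PEEP = 19.5 − 5.6×1.0667 − 6 = 19.5 − 5.974 − 6 = 7.526 cmH2O.
C = Vt / 7.526 = 445 / 7.526 = 59.128 mL/cmH2O.

59.1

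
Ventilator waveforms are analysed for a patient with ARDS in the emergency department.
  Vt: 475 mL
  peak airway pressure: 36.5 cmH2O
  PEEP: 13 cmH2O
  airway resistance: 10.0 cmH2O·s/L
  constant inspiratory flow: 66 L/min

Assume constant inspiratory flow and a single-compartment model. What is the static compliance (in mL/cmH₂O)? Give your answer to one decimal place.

38.0

Flow: 66 L/min ÷ 60 = 1.1 L/s.
Equation of motion (constant flow): PIP = Vt/C + R·V̇ + PEEP.
Vt/C = PIP − R·V̇ − PEEP = 36.5 − 10.0×1.1 − 13 = 36.5 − 11.0 − 13 = 12.5 cmH2O.
C = Vt / 12.5 = 475 / 12.5 = 38.0 mL/cmH2O.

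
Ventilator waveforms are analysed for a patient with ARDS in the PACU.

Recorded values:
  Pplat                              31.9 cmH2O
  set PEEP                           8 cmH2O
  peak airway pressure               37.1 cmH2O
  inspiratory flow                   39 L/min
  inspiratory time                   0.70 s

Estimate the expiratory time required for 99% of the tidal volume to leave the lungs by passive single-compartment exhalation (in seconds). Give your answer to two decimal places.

Flow: 39 L/min ÷ 60 = 0.65 L/s.
Vt = flow × Ti = 0.65 L/s × 0.70 s × 1000 mL/L = 455.0 mL.
R = (PIP − Pplat)/V̇ = (37.1 − 31.9) / 0.65 = 5.2/0.65 = 8.0 cmH2O·s/L.
C = Vt/(Pplat − PEEP) = 455.0 / (31.9 − 8) = 455.0/23.9 = 19.038 mL/cmH2O.
τ = R × C = 8.0 × 0.01904 L/cmH2O = 0.1523 s.
t = −τ·ln(1 − 0.99) = −0.1523·ln(0.01) = 0.7014 s.

0.70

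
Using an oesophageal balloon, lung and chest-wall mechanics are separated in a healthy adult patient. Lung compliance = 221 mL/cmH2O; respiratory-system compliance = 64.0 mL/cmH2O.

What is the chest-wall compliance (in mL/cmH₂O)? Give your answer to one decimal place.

90.1

1/Ccw = 1/Crs − 1/CL.
1/Ccw = 1/64.0 − 1/221 = 0.0111.
Ccw = 90.09 mL/cmH2O.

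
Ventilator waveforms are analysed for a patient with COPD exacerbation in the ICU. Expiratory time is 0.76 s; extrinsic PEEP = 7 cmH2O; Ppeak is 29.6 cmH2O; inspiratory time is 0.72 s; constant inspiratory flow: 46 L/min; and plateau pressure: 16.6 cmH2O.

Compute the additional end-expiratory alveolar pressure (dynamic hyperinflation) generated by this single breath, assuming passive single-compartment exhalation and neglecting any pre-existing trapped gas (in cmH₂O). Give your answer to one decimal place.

4.4

Flow: 46 L/min ÷ 60 = 0.7667 L/s.
Vt = flow × Ti = 0.7667 L/s × 0.72 s × 1000 mL/L = 552.02 mL.
R = (PIP − Pplat)/V̇ = (29.6 − 16.6) / 0.7667 = 13.0/0.7667 = 16.956 cmH2O·s/L.
C = Vt/(Pplat − PEEP) = 552.02 / (16.6 − 7) = 552.02/9.6 = 57.502 mL/cmH2O.
τ = R × C = 16.956 × 0.0575 L/cmH2O = 0.975 s.
Fraction remaining = e^(−Te/τ) = e^(−0.76/0.975) = 0.4586; trapped volume = 552.02 × 0.4586 = 253.16 mL.
Additional alveolar pressure from trapping ≈ V_trapped / C = 253.16 / 57.502 = 4.403 cmH2O.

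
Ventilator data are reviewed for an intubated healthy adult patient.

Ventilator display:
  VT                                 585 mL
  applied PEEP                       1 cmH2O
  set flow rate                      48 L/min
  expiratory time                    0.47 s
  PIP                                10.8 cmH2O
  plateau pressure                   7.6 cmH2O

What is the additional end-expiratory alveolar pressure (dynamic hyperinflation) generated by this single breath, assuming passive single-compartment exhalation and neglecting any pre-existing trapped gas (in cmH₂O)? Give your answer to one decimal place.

Flow: 48 L/min ÷ 60 = 0.8 L/s.
R = (PIP − Pplat)/V̇ = (10.8 − 7.6) / 0.8 = 3.2/0.8 = 4.0 cmH2O·s/L.
C = Vt/(Pplat − PEEP) = 585.0 / (7.6 − 1) = 585.0/6.6 = 88.636 mL/cmH2O.
τ = R × C = 4.0 × 0.08864 L/cmH2O = 0.3546 s.
Fraction remaining = e^(−Te/τ) = e^(−0.47/0.3546) = 0.2657; trapped volume = 585.0 × 0.2657 = 155.43 mL.
Additional alveolar pressure from trapping ≈ V_trapped / C = 155.43 / 88.636 = 1.754 cmH2O.

1.8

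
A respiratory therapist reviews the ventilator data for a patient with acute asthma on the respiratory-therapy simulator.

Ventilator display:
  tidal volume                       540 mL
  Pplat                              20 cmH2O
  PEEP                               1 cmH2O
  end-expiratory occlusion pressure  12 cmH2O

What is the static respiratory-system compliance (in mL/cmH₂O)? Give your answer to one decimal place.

End-expiratory occlusion gives total PEEP = 12 cmH2O (intrinsic PEEP = 12 − 1 = 11). Use total PEEP for the elastic gradient.
Cstat = Vt / (Pplat − PEEPtotal) = 540 / (20 − 12) = 540 / 8.0 = 67.5 mL/cmH2O.

67.5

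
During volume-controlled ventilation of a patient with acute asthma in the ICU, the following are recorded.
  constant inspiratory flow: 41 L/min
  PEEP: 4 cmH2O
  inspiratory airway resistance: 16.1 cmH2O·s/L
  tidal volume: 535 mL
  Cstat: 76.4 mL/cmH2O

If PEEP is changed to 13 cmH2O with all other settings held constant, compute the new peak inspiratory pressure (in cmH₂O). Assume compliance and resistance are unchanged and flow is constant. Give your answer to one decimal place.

Flow: 41 L/min ÷ 60 = 0.6833 L/s.
PIP = Vt/C + R·V̇ + PEEP (constant-flow equation of motion).
Only the baseline term changes: ΔPIP = ΔPEEP = 13 − 4 = 9.0 cmH2O.
Original PIP = 535/76.4 + 16.1×0.6833 + 4 = 22.004 cmH2O; new PIP = 22.004 + (9.0) = 31.004 cmH2O.

31.0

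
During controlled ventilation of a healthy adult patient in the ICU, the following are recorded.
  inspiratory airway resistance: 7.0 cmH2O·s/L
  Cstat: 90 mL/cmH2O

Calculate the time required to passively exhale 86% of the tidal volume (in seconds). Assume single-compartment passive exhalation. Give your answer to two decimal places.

1.24

τ = R × C = 7.0 × 90 mL/cmH2O = 7.0 × 0.090 L/cmH2O = 0.63 s.
Exhaled fraction f = 1 − e^(−t/τ) → t = −τ·ln(1 − f) = −0.63·ln(0.14) = 1.239 s.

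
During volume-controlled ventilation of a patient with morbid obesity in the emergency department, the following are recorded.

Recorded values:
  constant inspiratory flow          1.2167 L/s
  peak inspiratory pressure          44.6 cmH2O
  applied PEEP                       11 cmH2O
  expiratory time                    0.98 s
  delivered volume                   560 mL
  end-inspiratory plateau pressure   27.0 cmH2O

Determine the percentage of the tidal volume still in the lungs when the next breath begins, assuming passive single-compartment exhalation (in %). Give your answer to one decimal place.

R = (PIP − Pplat)/V̇ = (44.6 − 27.0) / 1.2167 = 17.6/1.2167 = 14.465 cmH2O·s/L.
C = Vt/(Pplat − PEEP) = 560.0 / (27.0 − 11) = 560.0/16.0 = 35.0 mL/cmH2O.
τ = R × C = 14.465 × 0.035 L/cmH2O = 0.5063 s.
Fraction remaining at end-expiration = e^(−Te/τ) = e^(−0.98/0.5063) = 0.1443 → 14.43%.

14.4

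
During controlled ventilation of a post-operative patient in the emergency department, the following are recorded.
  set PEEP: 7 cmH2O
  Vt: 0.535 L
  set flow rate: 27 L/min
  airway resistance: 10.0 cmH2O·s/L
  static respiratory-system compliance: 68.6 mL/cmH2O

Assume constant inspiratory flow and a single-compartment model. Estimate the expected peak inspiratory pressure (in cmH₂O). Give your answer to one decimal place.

19.3

Flow: 27 L/min ÷ 60 = 0.45 L/s.
Equation of motion (constant flow): PIP = Vt/C + R·V̇ + PEEP.
PIP = 535/68.6 + 10.0×0.45 + 7 = 7.799 + 4.5 + 7 = 19.299 cmH2O.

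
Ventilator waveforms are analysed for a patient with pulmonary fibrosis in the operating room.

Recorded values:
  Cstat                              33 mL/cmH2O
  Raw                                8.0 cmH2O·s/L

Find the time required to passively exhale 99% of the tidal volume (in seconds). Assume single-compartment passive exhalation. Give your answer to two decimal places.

τ = R × C = 8.0 × 33 mL/cmH2O = 8.0 × 0.033 L/cmH2O = 0.264 s.
Exhaled fraction f = 1 − e^(−t/τ) → t = −τ·ln(1 − f) = −0.264·ln(0.01) = 1.216 s.

1.22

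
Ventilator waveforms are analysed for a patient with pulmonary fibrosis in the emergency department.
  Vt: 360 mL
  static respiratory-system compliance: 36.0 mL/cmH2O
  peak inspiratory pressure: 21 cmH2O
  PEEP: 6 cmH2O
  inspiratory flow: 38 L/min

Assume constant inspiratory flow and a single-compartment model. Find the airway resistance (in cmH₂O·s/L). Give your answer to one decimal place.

7.9

Flow: 38 L/min ÷ 60 = 0.6333 L/s.
Equation of motion (constant flow): PIP = Vt/C + R·V̇ + PEEP.
R·V̇ = PIP − Vt/C − PEEP = 21 − 360/36.0 − 6 = 21 − 10.0 − 6 = 5.0 cmH2O.
R = 5.0 / 0.6333 = 7.895 cmH2O·s/L.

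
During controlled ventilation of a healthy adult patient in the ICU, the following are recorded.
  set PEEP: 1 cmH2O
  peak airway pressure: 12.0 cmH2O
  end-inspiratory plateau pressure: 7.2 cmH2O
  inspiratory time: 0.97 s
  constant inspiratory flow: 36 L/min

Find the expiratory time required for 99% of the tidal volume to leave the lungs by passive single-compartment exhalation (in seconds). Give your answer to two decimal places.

3.46

Flow: 36 L/min ÷ 60 = 0.6 L/s.
Vt = flow × Ti = 0.6 L/s × 0.97 s × 1000 mL/L = 582.0 mL.
R = (PIP − Pplat)/V̇ = (12.0 − 7.2) / 0.6 = 4.8/0.6 = 8.0 cmH2O·s/L.
C = Vt/(Pplat − PEEP) = 582.0 / (7.2 − 1) = 582.0/6.2 = 93.871 mL/cmH2O.
τ = R × C = 8.0 × 0.09387 L/cmH2O = 0.751 s.
t = −τ·ln(1 − 0.99) = −0.751·ln(0.01) = 3.458 s.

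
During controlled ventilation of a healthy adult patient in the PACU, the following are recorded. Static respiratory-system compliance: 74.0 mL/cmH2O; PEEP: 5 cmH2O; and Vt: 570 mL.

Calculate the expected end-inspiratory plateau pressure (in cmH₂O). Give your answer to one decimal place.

12.7

Pplat = PEEP + Vt / Cstat = 5 + 570 / 74.0 = 5 + 7.703 = 12.703 cmH2O.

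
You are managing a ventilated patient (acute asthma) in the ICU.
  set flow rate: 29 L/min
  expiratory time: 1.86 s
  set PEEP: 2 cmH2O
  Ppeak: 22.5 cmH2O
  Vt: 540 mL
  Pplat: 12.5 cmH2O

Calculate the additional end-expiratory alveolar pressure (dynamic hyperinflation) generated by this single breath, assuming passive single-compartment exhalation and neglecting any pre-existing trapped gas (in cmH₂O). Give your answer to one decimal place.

Flow: 29 L/min ÷ 60 = 0.4833 L/s.
R = (PIP − Pplat)/V̇ = (22.5 − 12.5) / 0.4833 = 10.0/0.4833 = 20.691 cmH2O·s/L.
C = Vt/(Pplat − PEEP) = 540.0 / (12.5 − 2) = 540.0/10.5 = 51.429 mL/cmH2O.
τ = R × C = 20.691 × 0.05143 L/cmH2O = 1.064 s.
Fraction remaining = e^(−Te/τ) = e^(−1.86/1.064) = 0.1741; trapped volume = 540.0 × 0.1741 = 94.014 mL.
Additional alveolar pressure from trapping ≈ V_trapped / C = 94.014 / 51.429 = 1.828 cmH2O.

1.8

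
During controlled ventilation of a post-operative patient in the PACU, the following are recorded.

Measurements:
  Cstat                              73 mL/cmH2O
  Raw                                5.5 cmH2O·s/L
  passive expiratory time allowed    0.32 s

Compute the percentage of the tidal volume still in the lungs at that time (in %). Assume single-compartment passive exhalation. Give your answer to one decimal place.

τ = R × C = 5.5 × 73 mL/cmH2O = 5.5 × 0.073 L/cmH2O = 0.4015 s.
Passive exhalation: V(t)/V₀ = e^(−t/τ) = e^(−0.32/0.4015) = 0.4507.
Fraction remaining = 0.4507 → 45.07%.

45.1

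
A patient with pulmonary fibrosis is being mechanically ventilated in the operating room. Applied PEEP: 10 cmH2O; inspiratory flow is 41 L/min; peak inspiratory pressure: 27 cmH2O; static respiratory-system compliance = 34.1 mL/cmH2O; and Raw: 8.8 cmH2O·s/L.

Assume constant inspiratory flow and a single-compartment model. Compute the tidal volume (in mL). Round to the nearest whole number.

Flow: 41 L/min ÷ 60 = 0.6833 L/s.
Equation of motion (constant flow): PIP = Vt/C + R·V̇ + PEEP.
Vt/C = PIP − R·V̇ − PEEP = 27 − 6.013 − 10 = 10.987 cmH2O.
Vt = C × 10.987 = 34.1 × 10.987 = 374.66 mL.

375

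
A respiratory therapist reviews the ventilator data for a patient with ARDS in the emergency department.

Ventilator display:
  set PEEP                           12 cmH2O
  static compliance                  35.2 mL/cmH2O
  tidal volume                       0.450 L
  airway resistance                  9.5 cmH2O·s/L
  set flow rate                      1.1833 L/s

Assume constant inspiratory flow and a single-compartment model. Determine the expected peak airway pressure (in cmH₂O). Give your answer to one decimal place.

36.0

Equation of motion (constant flow): PIP = Vt/C + R·V̇ + PEEP.
PIP = 450/35.2 + 9.5×1.1833 + 12 = 12.784 + 11.241 + 12 = 36.025 cmH2O.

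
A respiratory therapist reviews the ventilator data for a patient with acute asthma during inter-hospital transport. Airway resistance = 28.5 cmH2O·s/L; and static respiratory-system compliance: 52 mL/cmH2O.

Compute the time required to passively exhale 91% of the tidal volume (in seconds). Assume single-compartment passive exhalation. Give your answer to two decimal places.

τ = R × C = 28.5 × 52 mL/cmH2O = 28.5 × 0.052 L/cmH2O = 1.482 s.
Exhaled fraction f = 1 − e^(−t/τ) → t = −τ·ln(1 − f) = −1.482·ln(0.09) = 3.569 s.

3.57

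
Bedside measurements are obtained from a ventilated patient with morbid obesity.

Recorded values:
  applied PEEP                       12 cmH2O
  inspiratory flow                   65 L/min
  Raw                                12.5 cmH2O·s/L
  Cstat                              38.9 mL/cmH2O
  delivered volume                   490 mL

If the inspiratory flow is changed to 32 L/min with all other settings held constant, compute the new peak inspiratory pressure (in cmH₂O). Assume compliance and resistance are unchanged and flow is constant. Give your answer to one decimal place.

31.3

Flow: 65 L/min ÷ 60 = 1.0833 L/s.
New flow: 32 L/min ÷ 60 = 0.5333 L/s.
PIP = Vt/C + R·V̇ + PEEP (constant-flow equation of motion).
Only the resistive term changes: ΔPIP = R × ΔV̇ = 12.5 × (0.5333 − 1.0833) = 12.5 × -0.55 = -6.875 cmH2O.
Original PIP = 490/38.9 + 12.5×1.0833 + 12 = 38.138 cmH2O; new PIP = 38.138 + (-6.875) = 31.263 cmH2O.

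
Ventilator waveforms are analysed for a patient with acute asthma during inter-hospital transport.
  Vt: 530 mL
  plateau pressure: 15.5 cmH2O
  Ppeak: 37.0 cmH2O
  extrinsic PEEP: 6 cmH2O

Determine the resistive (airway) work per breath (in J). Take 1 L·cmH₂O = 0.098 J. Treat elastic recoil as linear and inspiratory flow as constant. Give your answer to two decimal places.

With constant inspiratory flow the resistive pressure is constant at PIP − Pplat = 37.0 − 15.5 = 21.5 cmH2O, so resistive work = 21.5 × 0.530 = 11.395 L·cmH2O.
× 0.098 J/(L·cmH2O) → 1.117 J.

1.12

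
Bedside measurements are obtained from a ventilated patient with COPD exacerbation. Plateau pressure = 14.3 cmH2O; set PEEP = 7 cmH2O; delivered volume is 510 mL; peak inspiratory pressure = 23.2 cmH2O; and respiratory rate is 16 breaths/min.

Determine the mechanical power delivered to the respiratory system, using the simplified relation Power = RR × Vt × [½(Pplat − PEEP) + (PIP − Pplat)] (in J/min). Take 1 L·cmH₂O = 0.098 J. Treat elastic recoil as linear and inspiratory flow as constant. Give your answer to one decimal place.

Per-breath work = Vt × [½(Pplat−PEEP) + (PIP−Pplat)] = 0.510 × [0.5×7.3 + 8.9] = 0.510 × 12.55 = 6.401 L·cmH2O.
Power = 16 × 6.401 = 102.42 L·cmH2O/min.
× 0.098 J/(L·cmH2O) → 10.037 J/min.

10.0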